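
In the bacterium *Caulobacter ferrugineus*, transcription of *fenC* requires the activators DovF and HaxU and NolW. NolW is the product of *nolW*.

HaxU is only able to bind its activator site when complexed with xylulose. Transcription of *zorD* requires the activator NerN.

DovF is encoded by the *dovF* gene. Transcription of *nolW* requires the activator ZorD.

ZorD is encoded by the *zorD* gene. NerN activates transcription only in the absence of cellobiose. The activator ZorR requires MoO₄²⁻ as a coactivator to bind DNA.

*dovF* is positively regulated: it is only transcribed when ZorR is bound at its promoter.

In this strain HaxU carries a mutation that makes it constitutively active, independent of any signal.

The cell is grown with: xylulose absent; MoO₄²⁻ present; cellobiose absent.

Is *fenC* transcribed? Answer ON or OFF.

ON

MoO₄²⁻ is present, so ZorR is active.
No repressor is bound and ZorR is active, so *dovF* is transcribed.
So DovF is produced and active.
HaxU is constitutively active in this strain.
Cellobiose is absent, so NerN is active.
No repressor is bound and NerN is active, so *zorD* is transcribed.
So ZorD is produced and active.
No repressor is bound and ZorD is active, so *nolW* is transcribed.
So NolW is produced and active.
No repressor is bound and DovF and HaxU and NolW are active, so *fenC* is transcribed.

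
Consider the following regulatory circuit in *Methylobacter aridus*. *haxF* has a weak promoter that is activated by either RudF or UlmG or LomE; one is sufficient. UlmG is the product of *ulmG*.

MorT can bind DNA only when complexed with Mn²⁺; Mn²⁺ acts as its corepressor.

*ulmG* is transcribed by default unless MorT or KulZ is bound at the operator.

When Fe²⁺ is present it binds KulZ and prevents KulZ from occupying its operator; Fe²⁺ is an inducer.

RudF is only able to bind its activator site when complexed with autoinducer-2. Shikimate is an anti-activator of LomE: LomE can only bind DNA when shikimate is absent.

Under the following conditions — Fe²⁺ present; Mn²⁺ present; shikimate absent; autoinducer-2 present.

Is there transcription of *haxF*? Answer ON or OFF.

ON

Autoinducer-2 is present, so RudF is active.
Mn²⁺ is present, so MorT is active.
Fe²⁺ is present, so KulZ is inactive.
With repressor MorT bound, *ulmG* is not transcribed.
So UlmG is not produced.
Shikimate is absent, so LomE is active.
Activator RudF is present, so *haxF* is transcribed.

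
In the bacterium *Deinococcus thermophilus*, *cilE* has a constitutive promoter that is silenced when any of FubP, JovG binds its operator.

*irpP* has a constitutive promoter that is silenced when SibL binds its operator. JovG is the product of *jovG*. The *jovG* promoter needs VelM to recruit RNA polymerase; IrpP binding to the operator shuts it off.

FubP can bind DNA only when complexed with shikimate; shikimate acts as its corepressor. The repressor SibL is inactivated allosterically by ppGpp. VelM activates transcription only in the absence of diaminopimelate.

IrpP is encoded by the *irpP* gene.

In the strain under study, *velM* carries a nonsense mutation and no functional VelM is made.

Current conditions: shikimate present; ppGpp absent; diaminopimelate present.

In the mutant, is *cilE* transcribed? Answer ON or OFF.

Shikimate is present, so FubP is active.
ppGpp is absent, so SibL is active.
With repressor SibL bound, *irpP* is not transcribed.
So IrpP is not produced.
VelM is non-functional in this strain, so it has no effect.
Required activator VelM is absent, so *jovG* is not transcribed.
So JovG is not produced.
With repressor FubP bound, *cilE* is not transcribed.

OFF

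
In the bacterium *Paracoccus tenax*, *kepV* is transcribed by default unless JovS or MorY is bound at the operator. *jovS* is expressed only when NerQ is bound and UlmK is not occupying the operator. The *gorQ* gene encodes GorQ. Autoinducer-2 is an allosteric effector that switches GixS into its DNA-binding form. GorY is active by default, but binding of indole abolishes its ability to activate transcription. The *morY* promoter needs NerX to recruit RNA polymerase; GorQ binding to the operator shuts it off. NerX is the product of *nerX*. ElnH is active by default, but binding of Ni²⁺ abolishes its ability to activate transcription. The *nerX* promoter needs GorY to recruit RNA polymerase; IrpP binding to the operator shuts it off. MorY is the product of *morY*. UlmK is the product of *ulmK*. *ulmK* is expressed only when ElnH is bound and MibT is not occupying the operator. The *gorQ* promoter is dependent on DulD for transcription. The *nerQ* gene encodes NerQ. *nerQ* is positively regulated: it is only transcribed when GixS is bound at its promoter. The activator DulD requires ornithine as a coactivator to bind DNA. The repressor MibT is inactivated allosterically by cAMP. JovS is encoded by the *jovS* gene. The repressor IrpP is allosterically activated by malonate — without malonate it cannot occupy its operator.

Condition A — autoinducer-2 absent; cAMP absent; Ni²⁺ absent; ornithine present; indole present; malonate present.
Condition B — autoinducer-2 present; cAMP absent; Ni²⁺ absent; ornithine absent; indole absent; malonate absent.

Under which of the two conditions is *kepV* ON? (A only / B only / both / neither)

Condition A:
Autoinducer-2 is absent, so GixS is inactive.
Required activator GixS is absent, so *nerQ* is not transcribed.
So NerQ is not produced.
cAMP is absent, so MibT is active.
Ni²⁺ is absent, so ElnH is active.
With repressor MibT bound, *ulmK* is not transcribed.
So UlmK is not produced.
Required activator NerQ is absent, so *jovS* is not transcribed.
So JovS is not produced.
Ornithine is present, so DulD is active.
No repressor is bound and DulD is active, so *gorQ* is transcribed.
So GorQ is produced and active.
Indole is present, so GorY is inactive.
Malonate is present, so IrpP is active.
With repressor IrpP bound, *nerX* is not transcribed.
So NerX is not produced.
With repressor GorQ bound, *morY* is not transcribed.
So MorY is not produced.
With no repressor bound, *kepV* is transcribed.
→ *kepV* is ON in A.
Condition B:
Autoinducer-2 is present, so GixS is active.
No repressor is bound and GixS is active, so *nerQ* is transcribed.
So NerQ is produced and active.
cAMP is absent, so MibT is active.
Ni²⁺ is absent, so ElnH is active.
With repressor MibT bound, *ulmK* is not transcribed.
So UlmK is not produced.
No repressor is bound and NerQ is active, so *jovS* is transcribed.
So JovS is produced and active.
Ornithine is absent, so DulD is inactive.
Required activator DulD is absent, so *gorQ* is not transcribed.
So GorQ is not produced.
Indole is absent, so GorY is active.
Malonate is absent, so IrpP is inactive.
No repressor is bound and GorY is active, so *nerX* is transcribed.
So NerX is produced and active.
No repressor is bound and NerX is active, so *morY* is transcribed.
So MorY is produced and active.
With repressor JovS bound, *kepV* is not transcribed.
→ *kepV* is OFF in B.

A only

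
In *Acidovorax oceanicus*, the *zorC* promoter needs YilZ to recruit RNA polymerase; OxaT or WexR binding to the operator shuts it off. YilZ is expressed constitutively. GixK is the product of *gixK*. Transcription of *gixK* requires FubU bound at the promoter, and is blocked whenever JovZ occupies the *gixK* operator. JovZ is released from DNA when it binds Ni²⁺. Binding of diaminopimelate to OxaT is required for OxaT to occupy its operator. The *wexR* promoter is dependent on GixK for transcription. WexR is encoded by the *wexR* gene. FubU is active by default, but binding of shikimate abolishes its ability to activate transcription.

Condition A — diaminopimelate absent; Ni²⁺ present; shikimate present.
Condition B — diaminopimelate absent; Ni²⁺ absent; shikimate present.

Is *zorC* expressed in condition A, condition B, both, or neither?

Condition A:
Diaminopimelate is absent, so OxaT is inactive.
Ni²⁺ is present, so JovZ is inactive.
Shikimate is present, so FubU is inactive.
Required activator FubU is absent, so *gixK* is not transcribed.
So GixK is not produced.
Required activator GixK is absent, so *wexR* is not transcribed.
So WexR is not produced.
YilZ is produced constitutively and is active.
No repressor is bound and YilZ is active, so *zorC* is transcribed.
→ *zorC* is ON in A.
Condition B:
Diaminopimelate is absent, so OxaT is inactive.
Ni²⁺ is absent, so JovZ is active.
Shikimate is present, so FubU is inactive.
With repressor JovZ bound, *gixK* is not transcribed.
So GixK is not produced.
Required activator GixK is absent, so *wexR* is not transcribed.
So WexR is not produced.
YilZ is produced constitutively and is active.
No repressor is bound and YilZ is active, so *zorC* is transcribed.
→ *zorC* is ON in B.

both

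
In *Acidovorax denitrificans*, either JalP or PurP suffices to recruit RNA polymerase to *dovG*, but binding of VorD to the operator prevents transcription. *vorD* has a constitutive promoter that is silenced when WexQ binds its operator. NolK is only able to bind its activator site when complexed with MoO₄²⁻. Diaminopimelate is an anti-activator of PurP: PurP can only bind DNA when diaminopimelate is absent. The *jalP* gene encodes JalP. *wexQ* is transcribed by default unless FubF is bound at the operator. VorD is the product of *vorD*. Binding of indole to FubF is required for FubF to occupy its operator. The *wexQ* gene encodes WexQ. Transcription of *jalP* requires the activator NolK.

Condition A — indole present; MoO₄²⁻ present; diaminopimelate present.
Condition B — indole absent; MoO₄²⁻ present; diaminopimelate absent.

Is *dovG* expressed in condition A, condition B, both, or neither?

Condition A:
Indole is present, so FubF is active.
With repressor FubF bound, *wexQ* is not transcribed.
So WexQ is not produced.
With no repressor bound, *vorD* is transcribed.
So VorD is produced and active.
MoO₄²⁻ is present, so NolK is active.
No repressor is bound and NolK is active, so *jalP* is transcribed.
So JalP is produced and active.
Diaminopimelate is present, so PurP is inactive.
With repressor VorD bound, *dovG* is not transcribed.
→ *dovG* is OFF in A.
Condition B:
Indole is absent, so FubF is inactive.
With no repressor bound, *wexQ* is transcribed.
So WexQ is produced and active.
With repressor WexQ bound, *vorD* is not transcribed.
So VorD is not produced.
MoO₄²⁻ is present, so NolK is active.
No repressor is bound and NolK is active, so *jalP* is transcribed.
So JalP is produced and active.
Diaminopimelate is absent, so PurP is active.
Activator JalP is present, so *dovG* is transcribed.
→ *dovG* is ON in B.

B only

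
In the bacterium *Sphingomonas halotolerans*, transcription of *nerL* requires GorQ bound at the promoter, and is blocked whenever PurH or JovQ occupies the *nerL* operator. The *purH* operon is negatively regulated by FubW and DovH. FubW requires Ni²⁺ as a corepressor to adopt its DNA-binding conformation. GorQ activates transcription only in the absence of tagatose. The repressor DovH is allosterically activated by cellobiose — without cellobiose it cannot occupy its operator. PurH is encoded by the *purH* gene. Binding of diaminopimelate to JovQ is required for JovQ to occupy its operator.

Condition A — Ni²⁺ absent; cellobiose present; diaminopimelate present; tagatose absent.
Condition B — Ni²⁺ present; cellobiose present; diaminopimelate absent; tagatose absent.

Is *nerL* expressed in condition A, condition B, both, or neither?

B only

Condition A:
Ni²⁺ is absent, so FubW is inactive.
Cellobiose is present, so DovH is active.
With repressor DovH bound, *purH* is not transcribed.
So PurH is not produced.
Diaminopimelate is present, so JovQ is active.
Tagatose is absent, so GorQ is active.
With repressor JovQ bound, *nerL* is not transcribed.
→ *nerL* is OFF in A.
Condition B:
Ni²⁺ is present, so FubW is active.
Cellobiose is present, so DovH is active.
With repressor FubW bound, *purH* is not transcribed.
So PurH is not produced.
Diaminopimelate is absent, so JovQ is inactive.
Tagatose is absent, so GorQ is active.
No repressor is bound and GorQ is active, so *nerL* is transcribed.
→ *nerL* is ON in B.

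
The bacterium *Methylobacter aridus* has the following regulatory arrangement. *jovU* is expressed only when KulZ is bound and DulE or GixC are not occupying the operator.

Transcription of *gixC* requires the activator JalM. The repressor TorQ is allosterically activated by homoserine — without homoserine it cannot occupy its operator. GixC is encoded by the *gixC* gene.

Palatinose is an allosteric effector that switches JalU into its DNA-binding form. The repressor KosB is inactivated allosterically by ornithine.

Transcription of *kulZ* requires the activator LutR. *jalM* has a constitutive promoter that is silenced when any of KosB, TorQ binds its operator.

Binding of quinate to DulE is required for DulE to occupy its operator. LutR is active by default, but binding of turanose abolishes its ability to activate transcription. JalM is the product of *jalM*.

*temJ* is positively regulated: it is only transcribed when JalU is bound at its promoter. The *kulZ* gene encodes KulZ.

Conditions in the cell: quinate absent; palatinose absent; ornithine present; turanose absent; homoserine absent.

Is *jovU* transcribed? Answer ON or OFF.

Quinate is absent, so DulE is inactive.
Ornithine is present, so KosB is inactive.
Homoserine is absent, so TorQ is inactive.
With no repressor bound, *jalM* is transcribed.
So JalM is produced and active.
No repressor is bound and JalM is active, so *gixC* is transcribed.
So GixC is produced and active.
Turanose is absent, so LutR is active.
No repressor is bound and LutR is active, so *kulZ* is transcribed.
So KulZ is produced and active.
With repressor GixC bound, *jovU* is not transcribed.

OFF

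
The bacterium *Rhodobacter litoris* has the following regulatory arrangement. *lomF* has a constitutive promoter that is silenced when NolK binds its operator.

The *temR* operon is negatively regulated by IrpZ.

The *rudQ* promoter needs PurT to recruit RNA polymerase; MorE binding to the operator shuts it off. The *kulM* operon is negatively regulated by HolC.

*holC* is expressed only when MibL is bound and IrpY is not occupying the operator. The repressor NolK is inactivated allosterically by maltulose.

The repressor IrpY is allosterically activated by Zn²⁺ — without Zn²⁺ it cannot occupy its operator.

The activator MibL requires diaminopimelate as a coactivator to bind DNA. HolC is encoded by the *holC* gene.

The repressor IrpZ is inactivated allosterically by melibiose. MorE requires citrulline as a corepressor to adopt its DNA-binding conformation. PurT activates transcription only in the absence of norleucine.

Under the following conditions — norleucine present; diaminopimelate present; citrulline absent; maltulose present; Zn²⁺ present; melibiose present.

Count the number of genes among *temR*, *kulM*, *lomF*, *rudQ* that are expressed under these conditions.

Melibiose is present, so IrpZ is inactive.
With no repressor bound, *temR* is transcribed.
→ *temR* is ON.
Zn²⁺ is present, so IrpY is active.
Diaminopimelate is present, so MibL is active.
With repressor IrpY bound, *holC* is not transcribed.
So HolC is not produced.
With no repressor bound, *kulM* is transcribed.
→ *kulM* is ON.
Maltulose is present, so NolK is inactive.
With no repressor bound, *lomF* is transcribed.
→ *lomF* is ON.
Citrulline is absent, so MorE is inactive.
Norleucine is present, so PurT is inactive.
Required activator PurT is absent, so *rudQ* is not transcribed.
→ *rudQ* is OFF.
3 of the 4 genes are transcribed.

3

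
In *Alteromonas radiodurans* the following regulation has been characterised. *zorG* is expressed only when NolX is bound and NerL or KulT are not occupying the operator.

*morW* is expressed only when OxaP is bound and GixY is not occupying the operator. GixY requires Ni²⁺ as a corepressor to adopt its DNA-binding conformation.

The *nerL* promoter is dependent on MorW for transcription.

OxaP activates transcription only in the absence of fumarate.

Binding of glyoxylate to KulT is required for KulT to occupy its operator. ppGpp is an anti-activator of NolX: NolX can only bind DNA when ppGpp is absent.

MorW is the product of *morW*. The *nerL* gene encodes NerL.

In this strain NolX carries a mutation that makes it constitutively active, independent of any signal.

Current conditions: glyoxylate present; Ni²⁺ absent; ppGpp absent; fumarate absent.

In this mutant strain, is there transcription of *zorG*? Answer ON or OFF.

NolX is constitutively active in this strain.
Fumarate is absent, so OxaP is active.
Ni²⁺ is absent, so GixY is inactive.
No repressor is bound and OxaP is active, so *morW* is transcribed.
So MorW is produced and active.
No repressor is bound and MorW is active, so *nerL* is transcribed.
So NerL is produced and active.
Glyoxylate is present, so KulT is active.
With repressor NerL bound, *zorG* is not transcribed.

OFF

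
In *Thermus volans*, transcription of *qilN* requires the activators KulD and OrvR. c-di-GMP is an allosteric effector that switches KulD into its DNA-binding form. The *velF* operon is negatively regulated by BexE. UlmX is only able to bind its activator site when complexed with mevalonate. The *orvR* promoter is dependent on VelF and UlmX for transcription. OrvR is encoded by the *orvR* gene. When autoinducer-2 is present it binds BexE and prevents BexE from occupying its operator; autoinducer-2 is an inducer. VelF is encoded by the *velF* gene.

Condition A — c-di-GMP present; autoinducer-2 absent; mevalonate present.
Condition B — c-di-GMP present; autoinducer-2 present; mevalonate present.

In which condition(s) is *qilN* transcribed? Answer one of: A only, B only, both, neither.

B only

Condition A:
c-di-GMP is present, so KulD is active.
Autoinducer-2 is absent, so BexE is active.
With repressor BexE bound, *velF* is not transcribed.
So VelF is not produced.
Mevalonate is present, so UlmX is active.
Required activator VelF is absent, so *orvR* is not transcribed.
So OrvR is not produced.
Required activator OrvR is absent, so *qilN* is not transcribed.
→ *qilN* is OFF in A.
Condition B:
c-di-GMP is present, so KulD is active.
Autoinducer-2 is present, so BexE is inactive.
With no repressor bound, *velF* is transcribed.
So VelF is produced and active.
Mevalonate is present, so UlmX is active.
No repressor is bound and VelF and UlmX are active, so *orvR* is transcribed.
So OrvR is produced and active.
No repressor is bound and KulD and OrvR are active, so *qilN* is transcribed.
→ *qilN* is ON in B.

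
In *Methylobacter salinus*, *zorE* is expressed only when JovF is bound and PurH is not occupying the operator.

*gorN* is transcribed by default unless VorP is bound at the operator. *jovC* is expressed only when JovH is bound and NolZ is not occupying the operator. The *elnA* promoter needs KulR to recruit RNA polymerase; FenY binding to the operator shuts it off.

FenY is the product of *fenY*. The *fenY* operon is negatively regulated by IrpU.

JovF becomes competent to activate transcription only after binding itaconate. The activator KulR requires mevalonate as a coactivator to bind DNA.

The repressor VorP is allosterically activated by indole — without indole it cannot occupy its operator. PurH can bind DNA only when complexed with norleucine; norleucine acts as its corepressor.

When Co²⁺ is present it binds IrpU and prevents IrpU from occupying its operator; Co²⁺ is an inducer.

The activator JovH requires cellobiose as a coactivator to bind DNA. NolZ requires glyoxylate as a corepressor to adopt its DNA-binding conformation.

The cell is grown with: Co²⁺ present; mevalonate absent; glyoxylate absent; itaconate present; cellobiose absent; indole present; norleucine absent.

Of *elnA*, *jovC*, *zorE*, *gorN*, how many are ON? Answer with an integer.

1

Mevalonate is absent, so KulR is inactive.
Co²⁺ is present, so IrpU is inactive.
With no repressor bound, *fenY* is transcribed.
So FenY is produced and active.
With repressor FenY bound, *elnA* is not transcribed.
→ *elnA* is OFF.
Cellobiose is absent, so JovH is inactive.
Glyoxylate is absent, so NolZ is inactive.
Required activator JovH is absent, so *jovC* is not transcribed.
→ *jovC* is OFF.
Itaconate is present, so JovF is active.
Norleucine is absent, so PurH is inactive.
No repressor is bound and JovF is active, so *zorE* is transcribed.
→ *zorE* is ON.
Indole is present, so VorP is active.
With repressor VorP bound, *gorN* is not transcribed.
→ *gorN* is OFF.
1 of the 4 genes is transcribed.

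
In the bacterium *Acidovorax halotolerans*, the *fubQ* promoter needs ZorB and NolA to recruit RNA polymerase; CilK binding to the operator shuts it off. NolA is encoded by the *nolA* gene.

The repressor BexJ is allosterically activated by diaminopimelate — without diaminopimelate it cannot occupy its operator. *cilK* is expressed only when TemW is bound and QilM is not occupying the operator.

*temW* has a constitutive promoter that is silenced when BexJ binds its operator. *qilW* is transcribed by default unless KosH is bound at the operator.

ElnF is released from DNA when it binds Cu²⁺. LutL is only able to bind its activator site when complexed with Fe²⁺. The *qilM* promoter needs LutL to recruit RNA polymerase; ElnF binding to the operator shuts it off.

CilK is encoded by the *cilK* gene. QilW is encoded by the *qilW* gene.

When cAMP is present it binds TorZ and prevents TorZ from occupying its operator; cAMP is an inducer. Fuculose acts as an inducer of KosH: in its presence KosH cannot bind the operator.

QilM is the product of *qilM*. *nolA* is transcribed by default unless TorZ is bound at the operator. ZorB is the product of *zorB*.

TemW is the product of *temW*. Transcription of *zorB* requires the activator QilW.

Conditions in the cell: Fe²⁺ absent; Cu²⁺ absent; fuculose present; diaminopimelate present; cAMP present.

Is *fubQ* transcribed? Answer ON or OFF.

Fuculose is present, so KosH is inactive.
With no repressor bound, *qilW* is transcribed.
So QilW is produced and active.
No repressor is bound and QilW is active, so *zorB* is transcribed.
So ZorB is produced and active.
Cu²⁺ is absent, so ElnF is active.
Fe²⁺ is absent, so LutL is inactive.
With repressor ElnF bound, *qilM* is not transcribed.
So QilM is not produced.
Diaminopimelate is present, so BexJ is active.
With repressor BexJ bound, *temW* is not transcribed.
So TemW is not produced.
Required activator TemW is absent, so *cilK* is not transcribed.
So CilK is not produced.
cAMP is present, so TorZ is inactive.
With no repressor bound, *nolA* is transcribed.
So NolA is produced and active.
No repressor is bound and ZorB and NolA are active, so *fubQ* is transcribed.

ON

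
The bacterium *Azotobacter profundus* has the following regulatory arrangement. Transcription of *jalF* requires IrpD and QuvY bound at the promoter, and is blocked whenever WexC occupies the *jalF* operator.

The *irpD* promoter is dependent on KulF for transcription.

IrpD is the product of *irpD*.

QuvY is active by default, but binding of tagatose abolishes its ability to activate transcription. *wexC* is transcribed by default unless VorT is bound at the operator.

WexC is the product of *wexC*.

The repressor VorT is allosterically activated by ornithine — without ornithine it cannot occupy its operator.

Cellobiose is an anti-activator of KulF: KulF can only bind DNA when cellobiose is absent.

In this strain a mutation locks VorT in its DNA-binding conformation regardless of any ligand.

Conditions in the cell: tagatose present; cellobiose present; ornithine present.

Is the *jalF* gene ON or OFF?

OFF

VorT is constitutively active in this strain.
With repressor VorT bound, *wexC* is not transcribed.
So WexC is not produced.
Cellobiose is present, so KulF is inactive.
Required activator KulF is absent, so *irpD* is not transcribed.
So IrpD is not produced.
Tagatose is present, so QuvY is inactive.
Required activator IrpD is absent, so *jalF* is not transcribed.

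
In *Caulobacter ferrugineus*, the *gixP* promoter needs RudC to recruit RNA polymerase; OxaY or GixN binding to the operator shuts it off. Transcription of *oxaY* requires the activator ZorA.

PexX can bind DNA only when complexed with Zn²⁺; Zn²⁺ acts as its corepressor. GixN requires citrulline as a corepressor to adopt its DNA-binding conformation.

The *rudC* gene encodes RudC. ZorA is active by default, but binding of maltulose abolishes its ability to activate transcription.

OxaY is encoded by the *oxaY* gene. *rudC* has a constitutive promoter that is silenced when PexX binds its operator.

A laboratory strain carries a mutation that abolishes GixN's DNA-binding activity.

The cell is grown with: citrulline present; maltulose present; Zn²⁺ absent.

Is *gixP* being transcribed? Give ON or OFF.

Maltulose is present, so ZorA is inactive.
Required activator ZorA is absent, so *oxaY* is not transcribed.
So OxaY is not produced.
GixN is non-functional in this strain, so it has no effect.
Zn²⁺ is absent, so PexX is inactive.
With no repressor bound, *rudC* is transcribed.
So RudC is produced and active.
No repressor is bound and RudC is active, so *gixP* is transcribed.

ON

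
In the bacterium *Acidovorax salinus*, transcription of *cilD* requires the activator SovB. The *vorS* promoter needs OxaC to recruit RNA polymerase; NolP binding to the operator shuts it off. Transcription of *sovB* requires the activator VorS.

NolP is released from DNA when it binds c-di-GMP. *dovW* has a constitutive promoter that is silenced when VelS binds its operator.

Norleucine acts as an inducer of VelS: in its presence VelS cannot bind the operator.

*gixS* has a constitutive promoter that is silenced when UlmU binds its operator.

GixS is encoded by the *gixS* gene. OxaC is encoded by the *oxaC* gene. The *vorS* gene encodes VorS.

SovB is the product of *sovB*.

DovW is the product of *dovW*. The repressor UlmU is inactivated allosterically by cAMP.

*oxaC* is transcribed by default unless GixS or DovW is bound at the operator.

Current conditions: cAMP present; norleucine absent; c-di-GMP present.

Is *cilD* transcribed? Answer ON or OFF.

OFF

cAMP is present, so UlmU is inactive.
With no repressor bound, *gixS* is transcribed.
So GixS is produced and active.
Norleucine is absent, so VelS is active.
With repressor VelS bound, *dovW* is not transcribed.
So DovW is not produced.
With repressor GixS bound, *oxaC* is not transcribed.
So OxaC is not produced.
c-di-GMP is present, so NolP is inactive.
Required activator OxaC is absent, so *vorS* is not transcribed.
So VorS is not produced.
Required activator VorS is absent, so *sovB* is not transcribed.
So SovB is not produced.
Required activator SovB is absent, so *cilD* is not transcribed.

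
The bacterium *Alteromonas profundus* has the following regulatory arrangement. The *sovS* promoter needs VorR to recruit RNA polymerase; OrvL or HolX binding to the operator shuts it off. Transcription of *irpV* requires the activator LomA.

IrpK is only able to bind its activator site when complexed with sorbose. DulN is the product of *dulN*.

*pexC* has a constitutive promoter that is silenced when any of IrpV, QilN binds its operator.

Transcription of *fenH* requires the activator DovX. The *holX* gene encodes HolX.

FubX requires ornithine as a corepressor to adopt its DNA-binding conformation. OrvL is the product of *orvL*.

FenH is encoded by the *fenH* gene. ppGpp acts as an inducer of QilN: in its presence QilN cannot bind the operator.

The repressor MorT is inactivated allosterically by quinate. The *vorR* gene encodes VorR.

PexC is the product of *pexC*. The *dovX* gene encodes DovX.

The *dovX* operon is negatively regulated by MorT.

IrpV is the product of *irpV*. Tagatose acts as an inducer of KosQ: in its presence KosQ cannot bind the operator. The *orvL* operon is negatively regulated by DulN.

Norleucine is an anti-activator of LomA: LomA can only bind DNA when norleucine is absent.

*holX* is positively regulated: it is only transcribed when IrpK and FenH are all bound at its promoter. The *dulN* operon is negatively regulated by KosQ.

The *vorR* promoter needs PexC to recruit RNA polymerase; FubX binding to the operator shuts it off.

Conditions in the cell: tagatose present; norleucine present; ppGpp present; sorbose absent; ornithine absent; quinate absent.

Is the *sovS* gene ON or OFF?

Norleucine is present, so LomA is inactive.
Required activator LomA is absent, so *irpV* is not transcribed.
So IrpV is not produced.
ppGpp is present, so QilN is inactive.
With no repressor bound, *pexC* is transcribed.
So PexC is produced and active.
Ornithine is absent, so FubX is inactive.
No repressor is bound and PexC is active, so *vorR* is transcribed.
So VorR is produced and active.
Tagatose is present, so KosQ is inactive.
With no repressor bound, *dulN* is transcribed.
So DulN is produced and active.
With repressor DulN bound, *orvL* is not transcribed.
So OrvL is not produced.
Sorbose is absent, so IrpK is inactive.
Quinate is absent, so MorT is active.
With repressor MorT bound, *dovX* is not transcribed.
So DovX is not produced.
Required activator DovX is absent, so *fenH* is not transcribed.
So FenH is not produced.
Required activator IrpK is absent, so *holX* is not transcribed.
So HolX is not produced.
No repressor is bound and VorR is active, so *sovS* is transcribed.

ON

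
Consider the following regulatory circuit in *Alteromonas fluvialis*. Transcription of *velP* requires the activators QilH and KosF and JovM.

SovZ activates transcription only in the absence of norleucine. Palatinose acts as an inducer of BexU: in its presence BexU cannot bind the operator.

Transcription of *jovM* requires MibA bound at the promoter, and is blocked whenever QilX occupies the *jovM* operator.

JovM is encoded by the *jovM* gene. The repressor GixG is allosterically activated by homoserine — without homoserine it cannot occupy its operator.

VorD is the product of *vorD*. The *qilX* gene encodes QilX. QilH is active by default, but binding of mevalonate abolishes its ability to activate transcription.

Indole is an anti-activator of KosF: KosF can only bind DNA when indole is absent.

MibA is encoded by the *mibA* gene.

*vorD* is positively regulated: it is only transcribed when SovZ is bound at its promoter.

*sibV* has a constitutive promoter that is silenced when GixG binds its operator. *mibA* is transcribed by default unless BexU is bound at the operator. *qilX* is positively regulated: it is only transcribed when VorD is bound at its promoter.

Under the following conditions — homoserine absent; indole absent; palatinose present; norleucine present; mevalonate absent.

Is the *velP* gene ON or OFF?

ON

Mevalonate is absent, so QilH is active.
Indole is absent, so KosF is active.
Palatinose is present, so BexU is inactive.
With no repressor bound, *mibA* is transcribed.
So MibA is produced and active.
Norleucine is present, so SovZ is inactive.
Required activator SovZ is absent, so *vorD* is not transcribed.
So VorD is not produced.
Required activator VorD is absent, so *qilX* is not transcribed.
So QilX is not produced.
No repressor is bound and MibA is active, so *jovM* is transcribed.
So JovM is produced and active.
No repressor is bound and QilH and KosF and JovM are active, so *velP* is transcribed.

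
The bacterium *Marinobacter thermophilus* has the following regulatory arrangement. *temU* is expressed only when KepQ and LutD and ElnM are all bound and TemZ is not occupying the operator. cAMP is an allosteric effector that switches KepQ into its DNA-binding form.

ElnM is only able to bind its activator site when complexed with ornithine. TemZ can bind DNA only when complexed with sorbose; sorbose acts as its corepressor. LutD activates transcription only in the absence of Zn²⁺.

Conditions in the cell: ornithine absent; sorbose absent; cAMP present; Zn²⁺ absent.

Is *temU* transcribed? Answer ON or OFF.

OFF

cAMP is present, so KepQ is active.
Zn²⁺ is absent, so LutD is active.
Ornithine is absent, so ElnM is inactive.
Sorbose is absent, so TemZ is inactive.
Required activator ElnM is absent, so *temU* is not transcribed.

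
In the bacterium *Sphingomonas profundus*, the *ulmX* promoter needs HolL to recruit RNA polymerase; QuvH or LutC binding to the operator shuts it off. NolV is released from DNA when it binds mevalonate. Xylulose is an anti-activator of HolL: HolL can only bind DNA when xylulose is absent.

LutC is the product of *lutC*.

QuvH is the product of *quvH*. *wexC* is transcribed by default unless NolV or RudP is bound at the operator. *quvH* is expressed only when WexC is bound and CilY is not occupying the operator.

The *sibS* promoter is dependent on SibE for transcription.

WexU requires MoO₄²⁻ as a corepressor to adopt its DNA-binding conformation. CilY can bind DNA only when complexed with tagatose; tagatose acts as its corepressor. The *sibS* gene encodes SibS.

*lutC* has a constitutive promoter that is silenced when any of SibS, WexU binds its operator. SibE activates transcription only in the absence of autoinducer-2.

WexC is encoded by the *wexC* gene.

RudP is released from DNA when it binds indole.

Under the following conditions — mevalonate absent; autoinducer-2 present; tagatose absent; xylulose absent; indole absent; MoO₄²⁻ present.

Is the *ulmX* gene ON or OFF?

ON

Tagatose is absent, so CilY is inactive.
Mevalonate is absent, so NolV is active.
Indole is absent, so RudP is active.
With repressor NolV bound, *wexC* is not transcribed.
So WexC is not produced.
Required activator WexC is absent, so *quvH* is not transcribed.
So QuvH is not produced.
Xylulose is absent, so HolL is active.
Autoinducer-2 is present, so SibE is inactive.
Required activator SibE is absent, so *sibS* is not transcribed.
So SibS is not produced.
MoO₄²⁻ is present, so WexU is active.
With repressor WexU bound, *lutC* is not transcribed.
So LutC is not produced.
No repressor is bound and HolL is active, so *ulmX* is transcribed.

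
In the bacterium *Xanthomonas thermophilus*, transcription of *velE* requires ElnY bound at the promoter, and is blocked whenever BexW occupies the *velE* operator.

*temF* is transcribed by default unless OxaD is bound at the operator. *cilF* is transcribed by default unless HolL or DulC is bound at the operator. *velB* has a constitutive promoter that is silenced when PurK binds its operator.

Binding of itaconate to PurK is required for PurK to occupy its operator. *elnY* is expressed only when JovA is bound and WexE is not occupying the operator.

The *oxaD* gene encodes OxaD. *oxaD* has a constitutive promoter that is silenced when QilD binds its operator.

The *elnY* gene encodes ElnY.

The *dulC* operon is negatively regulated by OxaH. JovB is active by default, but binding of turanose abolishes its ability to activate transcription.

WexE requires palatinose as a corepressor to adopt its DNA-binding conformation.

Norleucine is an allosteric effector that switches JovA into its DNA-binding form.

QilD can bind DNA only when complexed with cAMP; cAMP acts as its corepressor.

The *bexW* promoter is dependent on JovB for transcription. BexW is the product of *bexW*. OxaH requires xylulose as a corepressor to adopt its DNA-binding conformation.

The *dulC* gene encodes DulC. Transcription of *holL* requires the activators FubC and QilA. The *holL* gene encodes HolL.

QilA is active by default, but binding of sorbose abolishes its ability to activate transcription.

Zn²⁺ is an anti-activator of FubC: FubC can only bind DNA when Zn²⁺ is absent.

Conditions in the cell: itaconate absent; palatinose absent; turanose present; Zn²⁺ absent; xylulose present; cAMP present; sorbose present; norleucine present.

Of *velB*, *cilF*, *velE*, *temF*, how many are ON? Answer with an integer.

4

Itaconate is absent, so PurK is inactive.
With no repressor bound, *velB* is transcribed.
→ *velB* is ON.
Zn²⁺ is absent, so FubC is active.
Sorbose is present, so QilA is inactive.
Required activator QilA is absent, so *holL* is not transcribed.
So HolL is not produced.
Xylulose is present, so OxaH is active.
With repressor OxaH bound, *dulC* is not transcribed.
So DulC is not produced.
With no repressor bound, *cilF* is transcribed.
→ *cilF* is ON.
Norleucine is present, so JovA is active.
Palatinose is absent, so WexE is inactive.
No repressor is bound and JovA is active, so *elnY* is transcribed.
So ElnY is produced and active.
Turanose is present, so JovB is inactive.
Required activator JovB is absent, so *bexW* is not transcribed.
So BexW is not produced.
No repressor is bound and ElnY is active, so *velE* is transcribed.
→ *velE* is ON.
cAMP is present, so QilD is active.
With repressor QilD bound, *oxaD* is not transcribed.
So OxaD is not produced.
With no repressor bound, *temF* is transcribed.
→ *temF* is ON.
4 of the 4 genes are transcribed.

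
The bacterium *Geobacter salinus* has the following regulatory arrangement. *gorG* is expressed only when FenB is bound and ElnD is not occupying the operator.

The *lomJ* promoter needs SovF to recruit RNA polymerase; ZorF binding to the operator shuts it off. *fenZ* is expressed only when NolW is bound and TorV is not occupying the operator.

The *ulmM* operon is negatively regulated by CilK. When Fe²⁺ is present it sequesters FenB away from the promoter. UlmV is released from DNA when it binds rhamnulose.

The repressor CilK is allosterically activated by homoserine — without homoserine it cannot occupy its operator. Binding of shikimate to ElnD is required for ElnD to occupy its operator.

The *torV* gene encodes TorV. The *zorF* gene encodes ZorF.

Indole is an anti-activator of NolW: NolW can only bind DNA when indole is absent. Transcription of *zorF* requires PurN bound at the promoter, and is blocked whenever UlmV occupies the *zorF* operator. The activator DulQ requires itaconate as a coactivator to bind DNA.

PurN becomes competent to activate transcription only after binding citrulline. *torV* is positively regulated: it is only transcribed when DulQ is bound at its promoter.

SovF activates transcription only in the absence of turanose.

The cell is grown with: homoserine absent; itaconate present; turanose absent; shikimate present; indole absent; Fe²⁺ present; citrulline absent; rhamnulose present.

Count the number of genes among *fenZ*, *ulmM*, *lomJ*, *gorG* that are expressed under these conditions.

Itaconate is present, so DulQ is active.
No repressor is bound and DulQ is active, so *torV* is transcribed.
So TorV is produced and active.
Indole is absent, so NolW is active.
With repressor TorV bound, *fenZ* is not transcribed.
→ *fenZ* is OFF.
Homoserine is absent, so CilK is inactive.
With no repressor bound, *ulmM* is transcribed.
→ *ulmM* is ON.
Turanose is absent, so SovF is active.
Citrulline is absent, so PurN is inactive.
Rhamnulose is present, so UlmV is inactive.
Required activator PurN is absent, so *zorF* is not transcribed.
So ZorF is not produced.
No repressor is bound and SovF is active, so *lomJ* is transcribed.
→ *lomJ* is ON.
Fe²⁺ is present, so FenB is inactive.
Shikimate is present, so ElnD is active.
With repressor ElnD bound, *gorG* is not transcribed.
→ *gorG* is OFF.
2 of the 4 genes are transcribed.

2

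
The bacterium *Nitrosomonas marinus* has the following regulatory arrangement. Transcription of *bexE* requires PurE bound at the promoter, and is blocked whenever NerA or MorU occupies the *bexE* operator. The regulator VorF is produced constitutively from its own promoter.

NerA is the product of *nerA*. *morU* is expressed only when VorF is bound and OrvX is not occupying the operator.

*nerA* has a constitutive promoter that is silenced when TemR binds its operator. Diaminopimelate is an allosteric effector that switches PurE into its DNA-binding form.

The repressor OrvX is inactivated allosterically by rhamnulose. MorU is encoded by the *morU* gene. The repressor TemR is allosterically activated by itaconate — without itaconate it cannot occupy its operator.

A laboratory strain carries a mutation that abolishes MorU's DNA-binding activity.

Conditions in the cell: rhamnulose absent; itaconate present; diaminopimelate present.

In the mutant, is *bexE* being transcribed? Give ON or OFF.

ON

Diaminopimelate is present, so PurE is active.
Itaconate is present, so TemR is active.
With repressor TemR bound, *nerA* is not transcribed.
So NerA is not produced.
MorU is non-functional in this strain, so it has no effect.
No repressor is bound and PurE is active, so *bexE* is transcribed.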